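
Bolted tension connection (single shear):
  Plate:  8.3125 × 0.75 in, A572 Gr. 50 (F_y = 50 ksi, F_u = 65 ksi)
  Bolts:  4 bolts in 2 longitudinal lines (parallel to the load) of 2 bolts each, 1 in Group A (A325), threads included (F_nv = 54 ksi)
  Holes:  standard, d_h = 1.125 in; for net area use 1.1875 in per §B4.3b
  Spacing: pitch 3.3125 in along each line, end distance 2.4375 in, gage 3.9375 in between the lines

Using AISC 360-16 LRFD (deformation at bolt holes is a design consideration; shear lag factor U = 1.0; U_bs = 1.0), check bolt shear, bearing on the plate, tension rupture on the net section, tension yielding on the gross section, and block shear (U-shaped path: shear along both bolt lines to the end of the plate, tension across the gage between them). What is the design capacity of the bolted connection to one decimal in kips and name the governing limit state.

127.2 kips (bolt shear governs)

Bolt shear: A_b = π(1)²/4 = 0.7854 in². φR_n = 0.75 × 54 × 0.7854 × 4 × 1 = 127.2 kips.
Bearing (0.75 in plate, F_u = 65 ksi): end bolts L_c = 2.4375 − 1.125/2 = 1.875, R_n = min(1.2×1.875×0.75×65, 2.4×1×0.75×65) = 109.69 kips/bolt; interior L_c = 3.3125 − 1.125 = 2.1875, R_n = 117 kips/bolt. φR_n = 0.75 × (2×109.69 + 2×117) = 340.0 kips.
Tension rupture (net): A_n = (8.3125 − 2×1.1875)×0.75 = 4.4531 in² (U = 1.0, A_e = A_n). φR_n = 0.75 × 65 × 4.4531 = 217.1 kips.
Tension yield (gross): A_g = 8.3125×0.75 = 6.2344 in². φR_n = 0.90 × 50 × 6.2344 = 280.5 kips.
Block shear: shear path 2×[2.4375+1×3.3125] = 2×5.75 in, A_gv = 8.625, A_nv = 2×(5.75 − 1.5×1.1875)×0.75 = 5.9531 in²; tension across gage: (3.9375 − 1×1.1875)×0.75 = 2.0625 in². R_n = min(0.6×65×5.9531, 0.6×50×8.625) + 1.0×65×2.0625 = min(232.17, 258.75) + 134.06 = 366.23 kips. φR_n = 0.75 × 366.23 = 274.7 kips.
Governing: min(127.2, 340.0, 217.1, 280.5, 274.7) = 127.2 kips → bolt shear.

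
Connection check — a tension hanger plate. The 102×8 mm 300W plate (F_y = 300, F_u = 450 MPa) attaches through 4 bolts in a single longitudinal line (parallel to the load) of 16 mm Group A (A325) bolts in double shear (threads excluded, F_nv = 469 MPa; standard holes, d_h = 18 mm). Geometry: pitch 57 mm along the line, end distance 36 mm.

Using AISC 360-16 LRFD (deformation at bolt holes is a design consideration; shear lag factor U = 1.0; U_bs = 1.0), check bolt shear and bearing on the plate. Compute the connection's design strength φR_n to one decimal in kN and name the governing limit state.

398.5 kN (bearing governs)

Bolt shear: A_b = π(16)²/4 = 201.06 mm². φR_n = 0.75 × 469 × 201.06 × 4 × 2 = 565.8 kN.
Bearing (8 mm plate, F_u = 450 MPa): end bolts L_c = 36 − 18/2 = 27, R_n = min(1.2×27×8×450, 2.4×16×8×450) = 116.64 kN/bolt; interior L_c = 57 − 18 = 39, R_n = 138.24 kN/bolt. φR_n = 0.75 × (1×116.64 + 3×138.24) = 398.5 kN.
Governing: min(565.8, 398.5) = 398.5 kN → bearing.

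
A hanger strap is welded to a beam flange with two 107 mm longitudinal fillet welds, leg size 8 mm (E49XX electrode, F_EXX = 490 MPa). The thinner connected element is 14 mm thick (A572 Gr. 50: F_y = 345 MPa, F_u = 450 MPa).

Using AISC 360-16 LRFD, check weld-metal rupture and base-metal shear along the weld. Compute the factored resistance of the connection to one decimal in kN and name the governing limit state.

Weld metal: throat = 0.707×8 = 5.656 mm, L = 2×107 = 214 mm. φR_n = 0.75 × 0.6 × 490 × 5.656 × 214 = 266.9 kN.
Base metal shear (14 mm plate): yield φR_n = 1.0×0.6×345×14×214 = 620.2 kN; rupture φR_n = 0.75×0.6×450×14×214 = 606.7 kN; take 606.7 kN (rupture).
Governing: min(266.9, 606.7) = 266.9 kN → weld metal.

266.9 kN (weld metal governs)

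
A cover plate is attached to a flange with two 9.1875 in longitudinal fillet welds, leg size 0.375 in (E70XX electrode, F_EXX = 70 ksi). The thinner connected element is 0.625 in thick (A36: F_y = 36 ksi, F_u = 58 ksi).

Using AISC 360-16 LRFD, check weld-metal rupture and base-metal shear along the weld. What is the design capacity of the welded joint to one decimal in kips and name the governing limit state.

153.5 kips (weld metal governs)

Weld metal: throat = 0.707×0.375 = 0.26513 in, L = 2×9.1875 = 18.375 in. φR_n = 0.75 × 0.6 × 70 × 0.26513 × 18.375 = 153.5 kips.
Base metal shear (0.625 in plate): yield φR_n = 1.0×0.6×36×0.625×18.375 = 248.1 kips; rupture φR_n = 0.75×0.6×58×0.625×18.375 = 299.7 kips; take 248.1 kips (yield).
Governing: min(153.5, 248.1) = 153.5 kips → weld metal.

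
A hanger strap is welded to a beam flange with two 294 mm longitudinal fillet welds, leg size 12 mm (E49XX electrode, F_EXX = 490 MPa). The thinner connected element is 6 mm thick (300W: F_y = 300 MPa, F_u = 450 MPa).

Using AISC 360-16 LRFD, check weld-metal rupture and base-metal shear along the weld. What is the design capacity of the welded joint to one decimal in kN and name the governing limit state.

Weld metal: throat = 0.707×12 = 8.484 mm, L = 2×294 = 588 mm. φR_n = 0.75 × 0.6 × 490 × 8.484 × 588 = 1100.0 kN.
Base metal shear (6 mm plate): yield φR_n = 1.0×0.6×300×6×588 = 635.0 kN; rupture φR_n = 0.75×0.6×450×6×588 = 714.4 kN; take 635.0 kN (yield).
Governing: min(1100.0, 635.0) = 635.0 kN → base-metal shear.

635.0 kN (base-metal shear governs)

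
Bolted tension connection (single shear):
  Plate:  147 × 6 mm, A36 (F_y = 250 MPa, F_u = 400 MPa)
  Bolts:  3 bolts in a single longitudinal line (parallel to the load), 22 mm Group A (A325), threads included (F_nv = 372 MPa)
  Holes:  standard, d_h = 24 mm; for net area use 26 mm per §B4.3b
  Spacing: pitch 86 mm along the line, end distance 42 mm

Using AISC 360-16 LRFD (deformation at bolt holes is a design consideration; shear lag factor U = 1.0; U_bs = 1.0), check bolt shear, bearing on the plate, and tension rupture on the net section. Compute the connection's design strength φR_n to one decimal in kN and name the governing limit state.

217.8 kN (net-section rupture governs)

Bolt shear: A_b = π(22)²/4 = 380.13 mm². φR_n = 0.75 × 372 × 380.13 × 3 × 1 = 318.2 kN.
Bearing (6 mm plate, F_u = 400 MPa): end bolts L_c = 42 − 24/2 = 30, R_n = min(1.2×30×6×400, 2.4×22×6×400) = 86.4 kN/bolt; interior L_c = 86 − 24 = 62, R_n = 126.72 kN/bolt. φR_n = 0.75 × (1×86.4 + 2×126.72) = 254.9 kN.
Tension rupture (net): A_n = (147 − 1×26)×6 = 726 mm² (U = 1.0, A_e = A_n). φR_n = 0.75 × 400 × 726 = 217.8 kN.
Governing: min(318.2, 254.9, 217.8) = 217.8 kN → net-section rupture.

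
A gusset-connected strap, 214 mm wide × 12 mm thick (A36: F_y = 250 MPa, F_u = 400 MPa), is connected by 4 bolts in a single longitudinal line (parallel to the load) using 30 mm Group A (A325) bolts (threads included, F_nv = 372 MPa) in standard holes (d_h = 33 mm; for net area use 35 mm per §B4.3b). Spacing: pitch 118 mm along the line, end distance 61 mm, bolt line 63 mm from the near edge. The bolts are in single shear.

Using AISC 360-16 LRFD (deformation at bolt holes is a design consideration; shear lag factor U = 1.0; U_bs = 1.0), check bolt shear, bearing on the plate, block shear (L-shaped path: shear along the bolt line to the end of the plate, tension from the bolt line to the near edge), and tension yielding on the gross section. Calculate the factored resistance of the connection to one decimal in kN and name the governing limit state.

577.8 kN (gross-section yield governs)

Bolt shear: A_b = π(30)²/4 = 706.86 mm². φR_n = 0.75 × 372 × 706.86 × 4 × 1 = 788.9 kN.
Bearing (12 mm plate, F_u = 400 MPa): end bolts L_c = 61 − 33/2 = 44.5, R_n = min(1.2×44.5×12×400, 2.4×30×12×400) = 256.32 kN/bolt; interior L_c = 118 − 33 = 85, R_n = 345.6 kN/bolt. φR_n = 0.75 × (1×256.32 + 3×345.6) = 969.8 kN.
Block shear: shear path 1×[61+3×118] = 1×415 mm, A_gv = 4980, A_nv = 1×(415 − 3.5×35)×12 = 3510 mm²; tension to near edge: (63 − 0.5×35)×12 = 546 mm². R_n = min(0.6×400×3510, 0.6×250×4980) + 1.0×400×546 = min(842.4, 747) + 218.4 = 965.4 kN. φR_n = 0.75 × 965.4 = 724.1 kN.
Tension yield (gross): A_g = 214×12 = 2568 mm². φR_n = 0.90 × 250 × 2568 = 577.8 kN.
Governing: min(788.9, 969.8, 724.1, 577.8) = 577.8 kN → gross-section yield.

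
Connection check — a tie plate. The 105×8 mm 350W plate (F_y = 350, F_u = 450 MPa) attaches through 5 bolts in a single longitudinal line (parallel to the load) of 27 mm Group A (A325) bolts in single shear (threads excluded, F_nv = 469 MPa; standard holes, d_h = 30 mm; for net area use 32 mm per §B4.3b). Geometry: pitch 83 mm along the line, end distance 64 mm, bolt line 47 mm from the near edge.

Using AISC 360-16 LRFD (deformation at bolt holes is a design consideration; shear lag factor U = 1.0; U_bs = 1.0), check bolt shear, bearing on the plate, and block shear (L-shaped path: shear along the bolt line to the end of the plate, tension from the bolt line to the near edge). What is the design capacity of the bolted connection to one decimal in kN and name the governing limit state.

Bolt shear: A_b = π(27)²/4 = 572.56 mm². φR_n = 0.75 × 469 × 572.56 × 5 × 1 = 1007.0 kN.
Bearing (8 mm plate, F_u = 450 MPa): end bolts L_c = 64 − 30/2 = 49, R_n = min(1.2×49×8×450, 2.4×27×8×450) = 211.68 kN/bolt; interior L_c = 83 − 30 = 53, R_n = 228.96 kN/bolt. φR_n = 0.75 × (1×211.68 + 4×228.96) = 845.6 kN.
Block shear: shear path 1×[64+4×83] = 1×396 mm, A_gv = 3168, A_nv = 1×(396 − 4.5×32)×8 = 2016 mm²; tension to near edge: (47 − 0.5×32)×8 = 248 mm². R_n = min(0.6×450×2016, 0.6×350×3168) + 1.0×450×248 = min(544.32, 665.28) + 111.6 = 655.92 kN. φR_n = 0.75 × 655.92 = 491.9 kN.
Governing: min(1007.0, 845.6, 491.9) = 491.9 kN → block shear.

491.9 kN (block shear governs)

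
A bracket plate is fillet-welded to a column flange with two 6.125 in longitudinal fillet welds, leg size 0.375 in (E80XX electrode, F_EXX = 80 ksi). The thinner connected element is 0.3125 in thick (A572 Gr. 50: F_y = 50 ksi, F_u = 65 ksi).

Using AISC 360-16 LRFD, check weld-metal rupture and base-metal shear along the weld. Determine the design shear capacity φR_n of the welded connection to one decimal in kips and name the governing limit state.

Weld metal: throat = 0.707×0.375 = 0.26513 in, L = 2×6.125 = 12.25 in. φR_n = 0.75 × 0.6 × 80 × 0.26513 × 12.25 = 116.9 kips.
Base metal shear (0.3125 in plate): yield φR_n = 1.0×0.6×50×0.3125×12.25 = 114.8 kips; rupture φR_n = 0.75×0.6×65×0.3125×12.25 = 112.0 kips; take 112.0 kips (rupture).
Governing: min(116.9, 112.0) = 112.0 kips → base-metal shear.

112.0 kips (base-metal shear governs)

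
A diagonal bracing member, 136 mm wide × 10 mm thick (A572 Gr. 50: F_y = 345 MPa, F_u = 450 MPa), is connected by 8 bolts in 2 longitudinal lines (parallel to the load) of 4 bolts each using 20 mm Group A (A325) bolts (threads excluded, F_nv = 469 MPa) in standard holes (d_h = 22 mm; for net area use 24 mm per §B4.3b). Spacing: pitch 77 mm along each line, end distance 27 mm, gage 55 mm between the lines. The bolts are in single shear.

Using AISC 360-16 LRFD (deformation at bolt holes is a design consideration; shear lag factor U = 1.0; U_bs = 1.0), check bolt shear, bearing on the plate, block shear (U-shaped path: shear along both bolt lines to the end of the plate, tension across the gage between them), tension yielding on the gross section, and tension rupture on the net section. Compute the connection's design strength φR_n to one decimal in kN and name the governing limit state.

297.0 kN (net-section rupture governs)

Bolt shear: A_b = π(20)²/4 = 314.16 mm². φR_n = 0.75 × 469 × 314.16 × 8 × 1 = 884.0 kN.
Bearing (10 mm plate, F_u = 450 MPa): end bolts L_c = 27 − 22/2 = 16, R_n = min(1.2×16×10×450, 2.4×20×10×450) = 86.4 kN/bolt; interior L_c = 77 − 22 = 55, R_n = 216 kN/bolt. φR_n = 0.75 × (2×86.4 + 6×216) = 1101.6 kN.
Block shear: shear path 2×[27+3×77] = 2×258 mm, A_gv = 5160, A_nv = 2×(258 − 3.5×24)×10 = 3480 mm²; tension across gage: (55 − 1×24)×10 = 310 mm². R_n = min(0.6×450×3480, 0.6×345×5160) + 1.0×450×310 = min(939.6, 1068.1) + 139.5 = 1079.1 kN. φR_n = 0.75 × 1079.1 = 809.3 kN.
Tension yield (gross): A_g = 136×10 = 1360 mm². φR_n = 0.90 × 345 × 1360 = 422.3 kN.
Tension rupture (net): A_n = (136 − 2×24)×10 = 880 mm² (U = 1.0, A_e = A_n). φR_n = 0.75 × 450 × 880 = 297.0 kN.
Governing: min(884.0, 1101.6, 809.3, 422.3, 297.0) = 297.0 kN → net-section rupture.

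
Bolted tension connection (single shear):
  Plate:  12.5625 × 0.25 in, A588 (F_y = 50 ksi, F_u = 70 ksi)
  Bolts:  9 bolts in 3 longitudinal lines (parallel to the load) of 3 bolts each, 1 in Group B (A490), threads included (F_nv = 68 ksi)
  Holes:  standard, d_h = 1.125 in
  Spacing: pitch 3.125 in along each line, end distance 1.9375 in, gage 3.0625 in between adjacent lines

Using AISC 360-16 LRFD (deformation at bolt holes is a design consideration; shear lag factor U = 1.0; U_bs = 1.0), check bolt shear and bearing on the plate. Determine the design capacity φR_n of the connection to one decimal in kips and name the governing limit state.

254.0 kips (bearing governs)

Bolt shear: A_b = π(1)²/4 = 0.7854 in². φR_n = 0.75 × 68 × 0.7854 × 9 × 1 = 360.5 kips.
Bearing (0.25 in plate, F_u = 70 ksi): end bolts L_c = 1.9375 − 1.125/2 = 1.375, R_n = min(1.2×1.375×0.25×70, 2.4×1×0.25×70) = 28.875 kips/bolt; interior L_c = 3.125 − 1.125 = 2, R_n = 42 kips/bolt. φR_n = 0.75 × (3×28.875 + 6×42) = 254.0 kips.
Governing: min(360.5, 254.0) = 254.0 kips → bearing.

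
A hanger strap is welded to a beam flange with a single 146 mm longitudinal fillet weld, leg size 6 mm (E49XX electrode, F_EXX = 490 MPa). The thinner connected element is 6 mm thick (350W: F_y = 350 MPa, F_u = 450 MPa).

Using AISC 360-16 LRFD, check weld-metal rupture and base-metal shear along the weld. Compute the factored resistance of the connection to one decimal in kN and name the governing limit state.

136.6 kN (weld metal governs)

Weld metal: throat = 0.707×6 = 4.242 mm, L = 146 mm. φR_n = 0.75 × 0.6 × 490 × 4.242 × 146 = 136.6 kN.
Base metal shear (6 mm plate): yield φR_n = 1.0×0.6×350×6×146 = 184.0 kN; rupture φR_n = 0.75×0.6×450×6×146 = 177.4 kN; take 177.4 kN (rupture).
Governing: min(136.6, 177.4) = 136.6 kN → weld metal.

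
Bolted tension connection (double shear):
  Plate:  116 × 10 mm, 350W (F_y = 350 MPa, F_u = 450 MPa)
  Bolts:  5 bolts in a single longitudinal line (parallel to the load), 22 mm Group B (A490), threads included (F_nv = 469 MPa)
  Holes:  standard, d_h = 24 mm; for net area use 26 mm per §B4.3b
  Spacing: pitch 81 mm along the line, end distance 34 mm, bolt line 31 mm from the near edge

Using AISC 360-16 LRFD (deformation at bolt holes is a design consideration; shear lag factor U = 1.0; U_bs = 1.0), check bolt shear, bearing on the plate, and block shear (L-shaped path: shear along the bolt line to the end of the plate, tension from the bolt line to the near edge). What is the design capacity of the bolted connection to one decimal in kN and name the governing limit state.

548.8 kN (block shear governs)

Bolt shear: A_b = π(22)²/4 = 380.13 mm². φR_n = 0.75 × 469 × 380.13 × 5 × 2 = 1337.1 kN.
Bearing (10 mm plate, F_u = 450 MPa): end bolts L_c = 34 − 24/2 = 22, R_n = min(1.2×22×10×450, 2.4×22×10×450) = 118.8 kN/bolt; interior L_c = 81 − 24 = 57, R_n = 237.6 kN/bolt. φR_n = 0.75 × (1×118.8 + 4×237.6) = 801.9 kN.
Block shear: shear path 1×[34+4×81] = 1×358 mm, A_gv = 3580, A_nv = 1×(358 − 4.5×26)×10 = 2410 mm²; tension to near edge: (31 − 0.5×26)×10 = 180 mm². R_n = min(0.6×450×2410, 0.6×350×3580) + 1.0×450×180 = min(650.7, 751.8) + 81 = 731.7 kN. φR_n = 0.75 × 731.7 = 548.8 kN.
Governing: min(1337.1, 801.9, 548.8) = 548.8 kN → block shear.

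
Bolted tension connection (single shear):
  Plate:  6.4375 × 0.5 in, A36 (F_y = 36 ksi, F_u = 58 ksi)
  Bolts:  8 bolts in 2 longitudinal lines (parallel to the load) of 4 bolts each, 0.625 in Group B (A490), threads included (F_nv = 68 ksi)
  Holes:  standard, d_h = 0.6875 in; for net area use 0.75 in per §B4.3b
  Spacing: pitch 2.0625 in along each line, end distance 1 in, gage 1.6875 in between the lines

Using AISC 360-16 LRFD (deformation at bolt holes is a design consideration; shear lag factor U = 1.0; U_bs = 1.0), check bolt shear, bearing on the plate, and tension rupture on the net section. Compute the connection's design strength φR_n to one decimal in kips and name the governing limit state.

Bolt shear: A_b = π(0.625)²/4 = 0.3068 in². φR_n = 0.75 × 68 × 0.3068 × 8 × 1 = 125.2 kips.
Bearing (0.5 in plate, F_u = 58 ksi): end bolts L_c = 1 − 0.6875/2 = 0.65625, R_n = min(1.2×0.65625×0.5×58, 2.4×0.625×0.5×58) = 22.838 kips/bolt; interior L_c = 2.0625 − 0.6875 = 1.375, R_n = 43.5 kips/bolt. φR_n = 0.75 × (2×22.838 + 6×43.5) = 230.0 kips.
Tension rupture (net): A_n = (6.4375 − 2×0.75)×0.5 = 2.4688 in² (U = 1.0, A_e = A_n). φR_n = 0.75 × 58 × 2.4688 = 107.4 kips.
Governing: min(125.2, 230.0, 107.4) = 107.4 kips → net-section rupture.

107.4 kips (net-section rupture governs)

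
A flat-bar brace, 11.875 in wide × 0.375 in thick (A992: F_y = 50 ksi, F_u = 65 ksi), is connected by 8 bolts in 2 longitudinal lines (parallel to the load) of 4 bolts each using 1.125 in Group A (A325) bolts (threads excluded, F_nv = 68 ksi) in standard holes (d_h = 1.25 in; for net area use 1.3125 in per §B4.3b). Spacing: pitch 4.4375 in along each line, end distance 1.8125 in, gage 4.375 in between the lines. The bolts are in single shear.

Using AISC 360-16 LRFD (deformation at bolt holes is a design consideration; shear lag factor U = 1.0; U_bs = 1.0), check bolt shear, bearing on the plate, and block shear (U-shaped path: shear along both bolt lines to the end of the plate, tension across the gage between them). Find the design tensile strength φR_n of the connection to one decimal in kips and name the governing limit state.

287.0 kips (block shear governs)

Bolt shear: A_b = π(1.125)²/4 = 0.99402 in². φR_n = 0.75 × 68 × 0.99402 × 8 × 1 = 405.6 kips.
Bearing (0.375 in plate, F_u = 65 ksi): end bolts L_c = 1.8125 − 1.25/2 = 1.1875, R_n = min(1.2×1.1875×0.375×65, 2.4×1.125×0.375×65) = 34.734 kips/bolt; interior L_c = 4.4375 − 1.25 = 3.1875, R_n = 65.813 kips/bolt. φR_n = 0.75 × (2×34.734 + 6×65.813) = 348.3 kips.
Block shear: shear path 2×[1.8125+3×4.4375] = 2×15.125 in, A_gv = 11.344, A_nv = 2×(15.125 − 3.5×1.3125)×0.375 = 7.8984 in²; tension across gage: (4.375 − 1×1.3125)×0.375 = 1.1484 in². R_n = min(0.6×65×7.8984, 0.6×50×11.344) + 1.0×65×1.1484 = min(308.04, 340.32) + 74.646 = 382.69 kips. φR_n = 0.75 × 382.69 = 287.0 kips.
Governing: min(405.6, 348.3, 287.0) = 287.0 kips → block shear.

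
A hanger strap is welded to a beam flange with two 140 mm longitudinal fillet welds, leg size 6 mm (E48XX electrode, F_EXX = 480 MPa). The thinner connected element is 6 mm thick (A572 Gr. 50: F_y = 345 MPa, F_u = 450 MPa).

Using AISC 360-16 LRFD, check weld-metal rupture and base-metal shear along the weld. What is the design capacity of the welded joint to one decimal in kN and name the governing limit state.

256.6 kN (weld metal governs)

Weld metal: throat = 0.707×6 = 4.242 mm, L = 2×140 = 280 mm. φR_n = 0.75 × 0.6 × 480 × 4.242 × 280 = 256.6 kN.
Base metal shear (6 mm plate): yield φR_n = 1.0×0.6×345×6×280 = 347.8 kN; rupture φR_n = 0.75×0.6×450×6×280 = 340.2 kN; take 340.2 kN (rupture).
Governing: min(256.6, 340.2) = 256.6 kN → weld metal.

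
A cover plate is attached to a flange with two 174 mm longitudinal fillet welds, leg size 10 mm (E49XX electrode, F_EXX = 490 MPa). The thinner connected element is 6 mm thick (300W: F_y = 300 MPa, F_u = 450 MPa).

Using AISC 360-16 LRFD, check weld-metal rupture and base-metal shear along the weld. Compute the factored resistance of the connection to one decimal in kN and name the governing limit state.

375.8 kN (base-metal shear governs)

Weld metal: throat = 0.707×10 = 7.07 mm, L = 2×174 = 348 mm. φR_n = 0.75 × 0.6 × 490 × 7.07 × 348 = 542.5 kN.
Base metal shear (6 mm plate): yield φR_n = 1.0×0.6×300×6×348 = 375.8 kN; rupture φR_n = 0.75×0.6×450×6×348 = 422.8 kN; take 375.8 kN (yield).
Governing: min(542.5, 375.8) = 375.8 kN → base-metal shear.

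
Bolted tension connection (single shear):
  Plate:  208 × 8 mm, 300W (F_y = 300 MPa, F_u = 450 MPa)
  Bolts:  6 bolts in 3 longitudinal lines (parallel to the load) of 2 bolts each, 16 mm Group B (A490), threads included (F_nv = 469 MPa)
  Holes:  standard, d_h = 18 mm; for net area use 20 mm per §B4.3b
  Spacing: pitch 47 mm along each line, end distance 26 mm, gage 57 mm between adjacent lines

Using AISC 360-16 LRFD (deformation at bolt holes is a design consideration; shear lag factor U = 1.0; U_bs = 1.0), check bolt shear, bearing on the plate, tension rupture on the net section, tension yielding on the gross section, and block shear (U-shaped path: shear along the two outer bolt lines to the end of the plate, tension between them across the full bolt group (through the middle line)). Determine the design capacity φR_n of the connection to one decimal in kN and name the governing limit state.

339.1 kN (block shear governs)

Bolt shear: A_b = π(16)²/4 = 201.06 mm². φR_n = 0.75 × 469 × 201.06 × 6 × 1 = 424.3 kN.
Bearing (8 mm plate, F_u = 450 MPa): end bolts L_c = 26 − 18/2 = 17, R_n = min(1.2×17×8×450, 2.4×16×8×450) = 73.44 kN/bolt; interior L_c = 47 − 18 = 29, R_n = 125.28 kN/bolt. φR_n = 0.75 × (3×73.44 + 3×125.28) = 447.1 kN.
Tension rupture (net): A_n = (208 − 3×20)×8 = 1184 mm² (U = 1.0, A_e = A_n). φR_n = 0.75 × 450 × 1184 = 399.6 kN.
Tension yield (gross): A_g = 208×8 = 1664 mm². φR_n = 0.90 × 300 × 1664 = 449.3 kN.
Block shear: shear path 2×[26+1×47] = 2×73 mm, A_gv = 1168, A_nv = 2×(73 − 1.5×20)×8 = 688 mm²; tension across gage: (114 − 2×20)×8 = 592 mm². R_n = min(0.6×450×688, 0.6×300×1168) + 1.0×450×592 = min(185.76, 210.24) + 266.4 = 452.16 kN. φR_n = 0.75 × 452.16 = 339.1 kN.
Governing: min(424.3, 447.1, 399.6, 449.3, 339.1) = 339.1 kN → block shear.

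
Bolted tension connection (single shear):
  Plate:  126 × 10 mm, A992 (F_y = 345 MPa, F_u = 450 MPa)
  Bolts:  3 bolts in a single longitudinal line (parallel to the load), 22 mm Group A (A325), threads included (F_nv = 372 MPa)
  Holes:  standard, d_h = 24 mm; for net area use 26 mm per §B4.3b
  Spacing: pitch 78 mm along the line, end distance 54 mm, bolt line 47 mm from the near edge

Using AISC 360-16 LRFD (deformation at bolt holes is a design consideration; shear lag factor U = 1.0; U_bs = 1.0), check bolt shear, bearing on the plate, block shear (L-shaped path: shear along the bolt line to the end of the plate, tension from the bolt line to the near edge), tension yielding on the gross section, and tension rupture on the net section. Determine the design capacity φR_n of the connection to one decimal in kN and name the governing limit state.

318.2 kN (bolt shear governs)

Bolt shear: A_b = π(22)²/4 = 380.13 mm². φR_n = 0.75 × 372 × 380.13 × 3 × 1 = 318.2 kN.
Bearing (10 mm plate, F_u = 450 MPa): end bolts L_c = 54 − 24/2 = 42, R_n = min(1.2×42×10×450, 2.4×22×10×450) = 226.8 kN/bolt; interior L_c = 78 − 24 = 54, R_n = 237.6 kN/bolt. φR_n = 0.75 × (1×226.8 + 2×237.6) = 526.5 kN.
Block shear: shear path 1×[54+2×78] = 1×210 mm, A_gv = 2100, A_nv = 1×(210 − 2.5×26)×10 = 1450 mm²; tension to near edge: (47 − 0.5×26)×10 = 340 mm². R_n = min(0.6×450×1450, 0.6×345×2100) + 1.0×450×340 = min(391.5, 434.7) + 153 = 544.5 kN. φR_n = 0.75 × 544.5 = 408.4 kN.
Tension yield (gross): A_g = 126×10 = 1260 mm². φR_n = 0.90 × 345 × 1260 = 391.2 kN.
Tension rupture (net): A_n = (126 − 1×26)×10 = 1000 mm² (U = 1.0, A_e = A_n). φR_n = 0.75 × 450 × 1000 = 337.5 kN.
Governing: min(318.2, 526.5, 408.4, 391.2, 337.5) = 318.2 kN → bolt shear.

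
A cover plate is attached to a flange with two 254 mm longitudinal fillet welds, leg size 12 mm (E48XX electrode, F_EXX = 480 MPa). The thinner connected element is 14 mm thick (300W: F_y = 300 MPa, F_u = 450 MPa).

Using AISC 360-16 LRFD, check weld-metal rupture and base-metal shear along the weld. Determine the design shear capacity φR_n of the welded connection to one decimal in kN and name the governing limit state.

930.9 kN (weld metal governs)

Weld metal: throat = 0.707×12 = 8.484 mm, L = 2×254 = 508 mm. φR_n = 0.75 × 0.6 × 480 × 8.484 × 508 = 930.9 kN.
Base metal shear (14 mm plate): yield φR_n = 1.0×0.6×300×14×508 = 1280.2 kN; rupture φR_n = 0.75×0.6×450×14×508 = 1440.2 kN; take 1280.2 kN (yield).
Governing: min(930.9, 1280.2) = 930.9 kN → weld metal.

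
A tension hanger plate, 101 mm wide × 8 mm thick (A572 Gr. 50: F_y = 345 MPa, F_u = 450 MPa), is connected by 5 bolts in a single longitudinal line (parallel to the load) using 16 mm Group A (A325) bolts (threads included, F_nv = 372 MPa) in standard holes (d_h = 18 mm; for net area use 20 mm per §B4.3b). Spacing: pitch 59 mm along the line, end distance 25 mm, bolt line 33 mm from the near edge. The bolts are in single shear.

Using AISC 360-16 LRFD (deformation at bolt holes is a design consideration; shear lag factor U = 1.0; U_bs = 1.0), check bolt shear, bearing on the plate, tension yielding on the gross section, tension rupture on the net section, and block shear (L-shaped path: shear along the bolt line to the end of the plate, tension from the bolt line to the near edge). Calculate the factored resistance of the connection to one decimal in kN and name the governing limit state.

218.7 kN (net-section rupture governs)

Bolt shear: A_b = π(16)²/4 = 201.06 mm². φR_n = 0.75 × 372 × 201.06 × 5 × 1 = 280.5 kN.
Bearing (8 mm plate, F_u = 450 MPa): end bolts L_c = 25 − 18/2 = 16, R_n = min(1.2×16×8×450, 2.4×16×8×450) = 69.12 kN/bolt; interior L_c = 59 − 18 = 41, R_n = 138.24 kN/bolt. φR_n = 0.75 × (1×69.12 + 4×138.24) = 466.6 kN.
Tension yield (gross): A_g = 101×8 = 808 mm². φR_n = 0.90 × 345 × 808 = 250.9 kN.
Tension rupture (net): A_n = (101 − 1×20)×8 = 648 mm² (U = 1.0, A_e = A_n). φR_n = 0.75 × 450 × 648 = 218.7 kN.
Block shear: shear path 1×[25+4×59] = 1×261 mm, A_gv = 2088, A_nv = 1×(261 − 4.5×20)×8 = 1368 mm²; tension to near edge: (33 − 0.5×20)×8 = 184 mm². R_n = min(0.6×450×1368, 0.6×345×2088) + 1.0×450×184 = min(369.36, 432.22) + 82.8 = 452.16 kN. φR_n = 0.75 × 452.16 = 339.1 kN.
Governing: min(280.5, 466.6, 250.9, 218.7, 339.1) = 218.7 kN → net-section rupture.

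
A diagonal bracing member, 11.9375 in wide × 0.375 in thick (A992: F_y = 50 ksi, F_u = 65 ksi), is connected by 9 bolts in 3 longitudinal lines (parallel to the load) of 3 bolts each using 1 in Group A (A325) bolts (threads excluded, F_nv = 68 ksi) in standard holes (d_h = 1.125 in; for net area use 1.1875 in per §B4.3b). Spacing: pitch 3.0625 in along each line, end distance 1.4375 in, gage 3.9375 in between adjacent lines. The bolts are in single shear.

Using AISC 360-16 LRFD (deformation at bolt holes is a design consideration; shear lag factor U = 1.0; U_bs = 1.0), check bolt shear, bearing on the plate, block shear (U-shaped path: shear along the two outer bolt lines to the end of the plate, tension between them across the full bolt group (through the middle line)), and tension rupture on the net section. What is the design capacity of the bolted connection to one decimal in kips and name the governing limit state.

Bolt shear: A_b = π(1)²/4 = 0.7854 in². φR_n = 0.75 × 68 × 0.7854 × 9 × 1 = 360.5 kips.
Bearing (0.375 in plate, F_u = 65 ksi): end bolts L_c = 1.4375 − 1.125/2 = 0.875, R_n = min(1.2×0.875×0.375×65, 2.4×1×0.375×65) = 25.594 kips/bolt; interior L_c = 3.0625 − 1.125 = 1.9375, R_n = 56.672 kips/bolt. φR_n = 0.75 × (3×25.594 + 6×56.672) = 312.6 kips.
Block shear: shear path 2×[1.4375+2×3.0625] = 2×7.5625 in, A_gv = 5.6719, A_nv = 2×(7.5625 − 2.5×1.1875)×0.375 = 3.4453 in²; tension across gage: (7.875 − 2×1.1875)×0.375 = 2.0625 in². R_n = min(0.6×65×3.4453, 0.6×50×5.6719) + 1.0×65×2.0625 = min(134.37, 170.16) + 134.06 = 268.43 kips. φR_n = 0.75 × 268.43 = 201.3 kips.
Tension rupture (net): A_n = (11.9375 − 3×1.1875)×0.375 = 3.1406 in² (U = 1.0, A_e = A_n). φR_n = 0.75 × 65 × 3.1406 = 153.1 kips.
Governing: min(360.5, 312.6, 201.3, 153.1) = 153.1 kips → net-section rupture.

153.1 kips (net-section rupture governs)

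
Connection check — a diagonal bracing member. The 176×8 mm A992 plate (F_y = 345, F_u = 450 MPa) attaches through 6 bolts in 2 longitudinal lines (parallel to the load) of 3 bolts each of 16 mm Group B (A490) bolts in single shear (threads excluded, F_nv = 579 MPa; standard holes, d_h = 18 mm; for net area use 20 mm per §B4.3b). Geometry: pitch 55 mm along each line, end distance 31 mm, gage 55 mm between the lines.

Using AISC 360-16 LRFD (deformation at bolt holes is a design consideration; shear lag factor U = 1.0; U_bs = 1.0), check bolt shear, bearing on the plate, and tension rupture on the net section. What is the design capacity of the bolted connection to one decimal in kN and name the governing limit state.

Bolt shear: A_b = π(16)²/4 = 201.06 mm². φR_n = 0.75 × 579 × 201.06 × 6 × 1 = 523.9 kN.
Bearing (8 mm plate, F_u = 450 MPa): end bolts L_c = 31 − 18/2 = 22, R_n = min(1.2×22×8×450, 2.4×16×8×450) = 95.04 kN/bolt; interior L_c = 55 − 18 = 37, R_n = 138.24 kN/bolt. φR_n = 0.75 × (2×95.04 + 4×138.24) = 557.3 kN.
Tension rupture (net): A_n = (176 − 2×20)×8 = 1088 mm² (U = 1.0, A_e = A_n). φR_n = 0.75 × 450 × 1088 = 367.2 kN.
Governing: min(523.9, 557.3, 367.2) = 367.2 kN → net-section rupture.

367.2 kN (net-section rupture governs)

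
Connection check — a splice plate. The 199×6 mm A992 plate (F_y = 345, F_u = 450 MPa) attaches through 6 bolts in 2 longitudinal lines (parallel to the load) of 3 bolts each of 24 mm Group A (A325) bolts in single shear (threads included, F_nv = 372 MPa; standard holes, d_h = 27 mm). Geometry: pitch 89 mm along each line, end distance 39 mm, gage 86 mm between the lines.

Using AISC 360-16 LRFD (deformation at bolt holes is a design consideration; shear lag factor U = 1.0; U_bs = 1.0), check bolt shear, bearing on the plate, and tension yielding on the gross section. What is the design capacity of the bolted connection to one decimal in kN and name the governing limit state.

370.7 kN (gross-section yield governs)

Bolt shear: A_b = π(24)²/4 = 452.39 mm². φR_n = 0.75 × 372 × 452.39 × 6 × 1 = 757.3 kN.
Bearing (6 mm plate, F_u = 450 MPa): end bolts L_c = 39 − 27/2 = 25.5, R_n = min(1.2×25.5×6×450, 2.4×24×6×450) = 82.62 kN/bolt; interior L_c = 89 − 27 = 62, R_n = 155.52 kN/bolt. φR_n = 0.75 × (2×82.62 + 4×155.52) = 590.5 kN.
Tension yield (gross): A_g = 199×6 = 1194 mm². φR_n = 0.90 × 345 × 1194 = 370.7 kN.
Governing: min(757.3, 590.5, 370.7) = 370.7 kN → gross-section yield.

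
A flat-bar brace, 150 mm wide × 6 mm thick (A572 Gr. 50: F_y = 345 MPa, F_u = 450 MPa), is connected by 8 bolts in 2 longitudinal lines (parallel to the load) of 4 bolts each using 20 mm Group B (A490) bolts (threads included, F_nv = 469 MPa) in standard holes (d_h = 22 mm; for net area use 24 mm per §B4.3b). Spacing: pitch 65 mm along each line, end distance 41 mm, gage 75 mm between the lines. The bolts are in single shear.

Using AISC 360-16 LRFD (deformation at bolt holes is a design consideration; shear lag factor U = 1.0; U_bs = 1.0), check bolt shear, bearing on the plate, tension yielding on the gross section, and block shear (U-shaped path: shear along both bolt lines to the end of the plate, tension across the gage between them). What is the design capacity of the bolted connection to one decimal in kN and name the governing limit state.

Bolt shear: A_b = π(20)²/4 = 314.16 mm². φR_n = 0.75 × 469 × 314.16 × 8 × 1 = 884.0 kN.
Bearing (6 mm plate, F_u = 450 MPa): end bolts L_c = 41 − 22/2 = 30, R_n = min(1.2×30×6×450, 2.4×20×6×450) = 97.2 kN/bolt; interior L_c = 65 − 22 = 43, R_n = 129.6 kN/bolt. φR_n = 0.75 × (2×97.2 + 6×129.6) = 729.0 kN.
Tension yield (gross): A_g = 150×6 = 900 mm². φR_n = 0.90 × 345 × 900 = 279.5 kN.
Block shear: shear path 2×[41+3×65] = 2×236 mm, A_gv = 2832, A_nv = 2×(236 − 3.5×24)×6 = 1824 mm²; tension across gage: (75 − 1×24)×6 = 306 mm². R_n = min(0.6×450×1824, 0.6×345×2832) + 1.0×450×306 = min(492.48, 586.22) + 137.7 = 630.18 kN. φR_n = 0.75 × 630.18 = 472.6 kN.
Governing: min(884.0, 729.0, 279.5, 472.6) = 279.5 kN → gross-section yield.

279.5 kN (gross-section yield governs)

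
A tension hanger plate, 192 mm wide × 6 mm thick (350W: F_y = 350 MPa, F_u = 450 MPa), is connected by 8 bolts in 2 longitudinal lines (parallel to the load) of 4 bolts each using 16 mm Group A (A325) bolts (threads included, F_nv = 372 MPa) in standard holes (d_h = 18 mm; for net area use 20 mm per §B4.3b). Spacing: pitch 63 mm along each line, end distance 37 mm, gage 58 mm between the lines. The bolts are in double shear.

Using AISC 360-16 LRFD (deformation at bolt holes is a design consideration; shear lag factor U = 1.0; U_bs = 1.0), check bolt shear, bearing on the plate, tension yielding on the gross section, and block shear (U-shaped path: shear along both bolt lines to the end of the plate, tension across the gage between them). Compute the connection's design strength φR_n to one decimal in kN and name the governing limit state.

Bolt shear: A_b = π(16)²/4 = 201.06 mm². φR_n = 0.75 × 372 × 201.06 × 8 × 2 = 897.5 kN.
Bearing (6 mm plate, F_u = 450 MPa): end bolts L_c = 37 − 18/2 = 28, R_n = min(1.2×28×6×450, 2.4×16×6×450) = 90.72 kN/bolt; interior L_c = 63 − 18 = 45, R_n = 103.68 kN/bolt. φR_n = 0.75 × (2×90.72 + 6×103.68) = 602.6 kN.
Tension yield (gross): A_g = 192×6 = 1152 mm². φR_n = 0.90 × 350 × 1152 = 362.9 kN.
Block shear: shear path 2×[37+3×63] = 2×226 mm, A_gv = 2712, A_nv = 2×(226 − 3.5×20)×6 = 1872 mm²; tension across gage: (58 − 1×20)×6 = 228 mm². R_n = min(0.6×450×1872, 0.6×350×2712) + 1.0×450×228 = min(505.44, 569.52) + 102.6 = 608.04 kN. φR_n = 0.75 × 608.04 = 456.0 kN.
Governing: min(897.5, 602.6, 362.9, 456.0) = 362.9 kN → gross-section yield.

362.9 kN (gross-section yield governs)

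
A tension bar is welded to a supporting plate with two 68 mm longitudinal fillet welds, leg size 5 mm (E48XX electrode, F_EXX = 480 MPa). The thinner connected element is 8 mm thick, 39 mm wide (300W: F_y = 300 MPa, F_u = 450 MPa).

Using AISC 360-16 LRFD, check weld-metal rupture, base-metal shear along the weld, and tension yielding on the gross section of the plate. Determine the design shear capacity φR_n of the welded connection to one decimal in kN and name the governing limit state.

84.2 kN (gross-section yield governs)

Weld metal: throat = 0.707×5 = 3.535 mm, L = 2×68 = 136 mm. φR_n = 0.75 × 0.6 × 480 × 3.535 × 136 = 103.8 kN.
Base metal shear (8 mm plate): yield φR_n = 1.0×0.6×300×8×136 = 195.8 kN; rupture φR_n = 0.75×0.6×450×8×136 = 220.3 kN; take 195.8 kN (yield).
Tension yield (gross): A_g = 39×8 = 312 mm². φR_n = 0.90 × 300 × 312 = 84.2 kN.
Governing: min(103.8, 195.8, 84.2) = 84.2 kN → gross-section yield.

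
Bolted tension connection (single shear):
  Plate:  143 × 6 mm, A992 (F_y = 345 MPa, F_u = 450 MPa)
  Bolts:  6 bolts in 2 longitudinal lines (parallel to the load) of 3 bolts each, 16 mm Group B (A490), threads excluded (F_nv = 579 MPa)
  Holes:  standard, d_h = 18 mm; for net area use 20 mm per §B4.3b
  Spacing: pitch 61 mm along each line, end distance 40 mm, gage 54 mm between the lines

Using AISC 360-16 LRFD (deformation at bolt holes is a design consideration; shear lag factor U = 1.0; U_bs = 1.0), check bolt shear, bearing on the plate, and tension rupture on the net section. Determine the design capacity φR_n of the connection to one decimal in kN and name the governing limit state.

208.6 kN (net-section rupture governs)

Bolt shear: A_b = π(16)²/4 = 201.06 mm². φR_n = 0.75 × 579 × 201.06 × 6 × 1 = 523.9 kN.
Bearing (6 mm plate, F_u = 450 MPa): end bolts L_c = 40 − 18/2 = 31, R_n = min(1.2×31×6×450, 2.4×16×6×450) = 100.44 kN/bolt; interior L_c = 61 − 18 = 43, R_n = 103.68 kN/bolt. φR_n = 0.75 × (2×100.44 + 4×103.68) = 461.7 kN.
Tension rupture (net): A_n = (143 − 2×20)×6 = 618 mm² (U = 1.0, A_e = A_n). φR_n = 0.75 × 450 × 618 = 208.6 kN.
Governing: min(523.9, 461.7, 208.6) = 208.6 kN → net-section rupture.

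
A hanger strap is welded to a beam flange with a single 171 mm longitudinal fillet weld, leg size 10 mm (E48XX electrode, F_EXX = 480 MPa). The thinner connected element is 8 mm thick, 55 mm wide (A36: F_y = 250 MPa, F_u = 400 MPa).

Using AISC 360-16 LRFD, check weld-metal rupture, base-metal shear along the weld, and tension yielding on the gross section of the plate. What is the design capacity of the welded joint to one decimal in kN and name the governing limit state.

Weld metal: throat = 0.707×10 = 7.07 mm, L = 171 mm. φR_n = 0.75 × 0.6 × 480 × 7.07 × 171 = 261.1 kN.
Base metal shear (8 mm plate): yield φR_n = 1.0×0.6×250×8×171 = 205.2 kN; rupture φR_n = 0.75×0.6×400×8×171 = 246.2 kN; take 205.2 kN (yield).
Tension yield (gross): A_g = 55×8 = 440 mm². φR_n = 0.90 × 250 × 440 = 99.0 kN.
Governing: min(261.1, 205.2, 99.0) = 99.0 kN → gross-section yield.

99.0 kN (gross-section yield governs)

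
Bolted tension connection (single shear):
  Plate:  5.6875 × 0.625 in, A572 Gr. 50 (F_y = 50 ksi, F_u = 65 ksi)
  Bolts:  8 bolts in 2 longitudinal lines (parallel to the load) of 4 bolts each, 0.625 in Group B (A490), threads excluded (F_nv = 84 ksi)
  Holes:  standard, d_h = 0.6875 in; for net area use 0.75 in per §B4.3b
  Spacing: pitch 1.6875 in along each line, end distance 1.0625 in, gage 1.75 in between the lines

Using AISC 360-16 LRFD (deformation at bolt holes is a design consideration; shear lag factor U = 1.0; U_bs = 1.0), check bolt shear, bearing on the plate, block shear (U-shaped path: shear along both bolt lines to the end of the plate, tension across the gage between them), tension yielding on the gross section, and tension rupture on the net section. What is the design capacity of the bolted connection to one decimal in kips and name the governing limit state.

Bolt shear: A_b = π(0.625)²/4 = 0.3068 in². φR_n = 0.75 × 84 × 0.3068 × 8 × 1 = 154.6 kips.
Bearing (0.625 in plate, F_u = 65 ksi): end bolts L_c = 1.0625 − 0.6875/2 = 0.71875, R_n = min(1.2×0.71875×0.625×65, 2.4×0.625×0.625×65) = 35.039 kips/bolt; interior L_c = 1.6875 − 0.6875 = 1, R_n = 48.75 kips/bolt. φR_n = 0.75 × (2×35.039 + 6×48.75) = 271.9 kips.
Block shear: shear path 2×[1.0625+3×1.6875] = 2×6.125 in, A_gv = 7.6563, A_nv = 2×(6.125 − 3.5×0.75)×0.625 = 4.375 in²; tension across gage: (1.75 − 1×0.75)×0.625 = 0.625 in². R_n = min(0.6×65×4.375, 0.6×50×7.6563) + 1.0×65×0.625 = min(170.63, 229.69) + 40.625 = 211.26 kips. φR_n = 0.75 × 211.26 = 158.4 kips.
Tension yield (gross): A_g = 5.6875×0.625 = 3.5547 in². φR_n = 0.90 × 50 × 3.5547 = 160.0 kips.
Tension rupture (net): A_n = (5.6875 − 2×0.75)×0.625 = 2.6172 in² (U = 1.0, A_e = A_n). φR_n = 0.75 × 65 × 2.6172 = 127.6 kips.
Governing: min(154.6, 271.9, 158.4, 160.0, 127.6) = 127.6 kips → net-section rupture.

127.6 kips (net-section rupture governs)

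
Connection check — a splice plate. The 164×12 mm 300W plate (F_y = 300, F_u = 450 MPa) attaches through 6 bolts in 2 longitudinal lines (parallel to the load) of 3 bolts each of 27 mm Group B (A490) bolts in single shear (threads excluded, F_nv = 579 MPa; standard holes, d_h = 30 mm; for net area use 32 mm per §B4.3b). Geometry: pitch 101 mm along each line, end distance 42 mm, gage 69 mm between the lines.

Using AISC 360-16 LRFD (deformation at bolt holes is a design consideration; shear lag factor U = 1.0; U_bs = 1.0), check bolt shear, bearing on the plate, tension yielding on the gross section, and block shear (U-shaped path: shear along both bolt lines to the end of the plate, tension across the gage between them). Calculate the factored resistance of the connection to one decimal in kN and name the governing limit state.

531.4 kN (gross-section yield governs)

Bolt shear: A_b = π(27)²/4 = 572.56 mm². φR_n = 0.75 × 579 × 572.56 × 6 × 1 = 1491.8 kN.
Bearing (12 mm plate, F_u = 450 MPa): end bolts L_c = 42 − 30/2 = 27, R_n = min(1.2×27×12×450, 2.4×27×12×450) = 174.96 kN/bolt; interior L_c = 101 − 30 = 71, R_n = 349.92 kN/bolt. φR_n = 0.75 × (2×174.96 + 4×349.92) = 1312.2 kN.
Tension yield (gross): A_g = 164×12 = 1968 mm². φR_n = 0.90 × 300 × 1968 = 531.4 kN.
Block shear: shear path 2×[42+2×101] = 2×244 mm, A_gv = 5856, A_nv = 2×(244 − 2.5×32)×12 = 3936 mm²; tension across gage: (69 − 1×32)×12 = 444 mm². R_n = min(0.6×450×3936, 0.6×300×5856) + 1.0×450×444 = min(1062.7, 1054.1) + 199.8 = 1253.9 kN. φR_n = 0.75 × 1253.9 = 940.4 kN.
Governing: min(1491.8, 1312.2, 531.4, 940.4) = 531.4 kN → gross-section yield.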